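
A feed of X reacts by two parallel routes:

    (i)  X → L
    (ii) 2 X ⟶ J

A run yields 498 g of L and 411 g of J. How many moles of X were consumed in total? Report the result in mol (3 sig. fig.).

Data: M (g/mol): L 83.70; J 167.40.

10.9 mol

n(L) = 498 / 83.70 = 5.950 mol
n(J) = 411 / 167.40 = 2.455 mol
n(X) via (i) = (1/1)×5.950 = 5.950 mol
n(X) via (ii) = (2/1)×2.455 = 4.910 mol
total n(X) = 5.950 + 4.910 = 10.86 mol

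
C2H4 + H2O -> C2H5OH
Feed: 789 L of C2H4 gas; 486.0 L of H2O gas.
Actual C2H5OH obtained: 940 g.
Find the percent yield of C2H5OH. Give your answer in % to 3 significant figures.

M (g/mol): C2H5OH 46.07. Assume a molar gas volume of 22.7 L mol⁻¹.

n(C2H4) = 789.0 / 22.7 = 34.76 mol
n(H2O) = 486.0 / 22.7 = 21.41 mol
n/ν → C2H4: 34.76, H2O: 21.41; H2O is limiting.
theoretical n(C2H5OH) = (1/1) × 21.41 = 21.41 mol → 986.4 g
% yield = 940 / 986.4 × 100 = 95.30 %

95.3 %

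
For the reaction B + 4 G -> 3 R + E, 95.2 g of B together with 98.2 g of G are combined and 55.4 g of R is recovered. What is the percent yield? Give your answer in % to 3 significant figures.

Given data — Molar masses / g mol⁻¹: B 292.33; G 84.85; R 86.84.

73.5 %

n(B) = 95.20 / 292.33 = 0.3257 mol
n(G) = 98.20 / 84.85 = 1.157 mol
n/ν for B = 0.3257/1 = 0.3257
n/ν for G = 1.157/4 = 0.2893
Smallest n/ν is G → limiting reagent.
theoretical n(R) = (3/4) × 1.157 = 0.8678 mol → 75.36 g
% yield = 55.4 / 75.36 × 100 = 73.51 %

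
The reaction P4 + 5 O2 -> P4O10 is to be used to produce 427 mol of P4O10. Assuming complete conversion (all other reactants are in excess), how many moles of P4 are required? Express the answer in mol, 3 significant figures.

427 mol

n(P4O10) = 427.0 mol
n(P4) = (1/1) × 427.0 = 427.0 mol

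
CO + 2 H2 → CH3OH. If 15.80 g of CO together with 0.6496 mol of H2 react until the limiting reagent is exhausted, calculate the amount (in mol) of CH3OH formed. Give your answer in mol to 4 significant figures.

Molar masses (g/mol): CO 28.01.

0.3248 mol

n(CO) = 15.80 / 28.01 = 0.5641 mol
n(H2) = 0.6496 mol
n/ν → CO: 0.5641, H2: 0.3248; H2 is limiting.
n(CH3OH) = (1/2) × 0.6496 = 0.3248 mol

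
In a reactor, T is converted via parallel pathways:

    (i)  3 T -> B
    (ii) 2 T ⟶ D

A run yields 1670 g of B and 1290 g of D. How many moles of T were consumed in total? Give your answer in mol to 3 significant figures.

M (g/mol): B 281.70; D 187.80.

31.5 mol

n(B) = 1670 / 281.70 = 5.928 mol
n(D) = 1290 / 187.80 = 6.869 mol
n(T) via (i) = (3/1)×5.928 = 17.78 mol
n(T) via (ii) = (2/1)×6.869 = 13.74 mol
total n(T) = 17.78 + 13.74 = 31.52 mol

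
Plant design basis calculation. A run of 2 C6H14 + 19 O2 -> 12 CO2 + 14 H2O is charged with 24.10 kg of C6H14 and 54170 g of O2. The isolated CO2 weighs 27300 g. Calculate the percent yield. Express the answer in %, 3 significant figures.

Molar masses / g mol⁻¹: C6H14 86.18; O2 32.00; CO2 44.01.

n(C6H14) = 24.10×1000 / 86.18 = 279.6 mol
n(O2) = 54170 / 32.00 = 1693 mol
n/ν for C6H14 = 279.6/2 = 139.8
n/ν for O2 = 1693/19 = 89.11
Smallest n/ν is O2 → limiting reagent.
theoretical n(CO2) = (12/19) × 1693 = 1069 mol → 47050 g
% yield = 27300 / 47050 × 100 = 58.02 %

58.0 %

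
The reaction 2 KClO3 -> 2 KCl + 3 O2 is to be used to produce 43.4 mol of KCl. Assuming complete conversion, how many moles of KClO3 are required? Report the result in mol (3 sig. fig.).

n(KCl) = 43.40 mol
n(KClO3) = (2/2) × 43.40 = 43.40 mol

43.4 mol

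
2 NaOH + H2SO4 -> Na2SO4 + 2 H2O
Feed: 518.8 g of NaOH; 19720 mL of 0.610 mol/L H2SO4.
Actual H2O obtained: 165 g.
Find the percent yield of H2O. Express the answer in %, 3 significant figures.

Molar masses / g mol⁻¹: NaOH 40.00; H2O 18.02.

70.6 %

n(NaOH) = 518.8 / 40.00 = 12.97 mol
n(H2SO4) = 0.610 × 19720/1000 = 12.03 mol
n/ν for NaOH = 12.97/2 = 6.485
n/ν for H2SO4 = 12.03/1 = 12.03
Smallest n/ν is NaOH → limiting reagent.
theoretical n(H2O) = (2/2) × 12.97 = 12.97 mol → 233.7 g
% yield = 165 / 233.7 × 100 = 70.60 %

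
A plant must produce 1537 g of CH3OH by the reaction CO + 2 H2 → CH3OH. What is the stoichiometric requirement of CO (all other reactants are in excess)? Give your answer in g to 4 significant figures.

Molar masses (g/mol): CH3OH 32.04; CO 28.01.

n(CH3OH) = 1537 / 32.04 = 47.97 mol
n(CO) = (1/1) × 47.97 = 47.97 mol
mass = 47.97 × 28.01 = 1344 g

1344 g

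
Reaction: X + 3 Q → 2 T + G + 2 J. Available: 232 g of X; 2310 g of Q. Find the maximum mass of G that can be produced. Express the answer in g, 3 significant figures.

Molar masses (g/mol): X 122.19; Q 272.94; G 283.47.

538 g

n(X) = 232.0 / 122.19 = 1.899 mol
n(Q) = 2310 / 272.94 = 8.463 mol
n/ν → X: 1.899, Q: 2.821; X is limiting.
n(G) = (1/1) × 1.899 = 1.899 mol
mass = 1.899 × 283.47 = 538.3 g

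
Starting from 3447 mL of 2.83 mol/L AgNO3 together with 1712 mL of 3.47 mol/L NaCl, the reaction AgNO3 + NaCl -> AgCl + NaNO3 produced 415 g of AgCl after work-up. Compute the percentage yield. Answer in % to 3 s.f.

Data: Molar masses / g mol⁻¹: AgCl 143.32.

48.7 %

n(AgNO3) = 2.83 × 3447/1000 = 9.755 mol
n(NaCl) = 3.47 × 1712/1000 = 5.941 mol
n/ν → AgNO3: 9.755, NaCl: 5.941; NaCl is limiting.
theoretical n(AgCl) = (1/1) × 5.941 = 5.941 mol → 851.5 g
% yield = 415 / 851.5 × 100 = 48.74 %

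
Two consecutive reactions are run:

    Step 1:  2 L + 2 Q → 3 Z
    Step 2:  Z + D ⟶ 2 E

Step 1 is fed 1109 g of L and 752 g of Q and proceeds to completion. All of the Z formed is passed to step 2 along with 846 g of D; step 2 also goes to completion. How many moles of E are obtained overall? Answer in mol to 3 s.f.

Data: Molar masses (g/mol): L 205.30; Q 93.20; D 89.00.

16.2 mol

Step 1:
n(L) = 1109 / 205.30 = 5.402 mol
n(Q) = 752.0 / 93.20 = 8.069 mol
n/ν for L = 5.402/2 = 2.701
n/ν for Q = 8.069/2 = 4.035
Smallest n/ν is L → limiting reagent.
n(Z) produced = (3/2) × 5.402 = 8.103 mol
Step 2:
n(Z) available = 8.103 mol
n(D) = 846.0 / 89.00 = 9.506 mol
n/ν for Z = 8.103/1 = 8.103
n/ν for D = 9.506/1 = 9.506
Smallest n/ν is Z → limiting reagent.
n(E) = (2/1) × 8.103 = 16.21 mol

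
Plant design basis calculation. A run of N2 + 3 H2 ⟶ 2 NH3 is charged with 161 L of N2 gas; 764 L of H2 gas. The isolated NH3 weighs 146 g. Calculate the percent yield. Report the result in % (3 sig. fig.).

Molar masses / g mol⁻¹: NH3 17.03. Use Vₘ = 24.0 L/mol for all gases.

n(N2) = 161.0 / 24.0 = 6.708 mol
n(H2) = 764.0 / 24.0 = 31.83 mol
n/ν → N2: 6.708, H2: 10.61; N2 is limiting.
theoretical n(NH3) = (2/1) × 6.708 = 13.42 mol → 228.5 g
% yield = 146 / 228.5 × 100 = 63.89 %

63.9 %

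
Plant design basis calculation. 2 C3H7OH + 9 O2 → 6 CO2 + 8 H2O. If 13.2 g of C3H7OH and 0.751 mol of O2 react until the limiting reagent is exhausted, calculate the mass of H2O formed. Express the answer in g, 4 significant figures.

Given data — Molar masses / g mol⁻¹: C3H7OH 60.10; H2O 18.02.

12.03 g

n(C3H7OH) = 13.20 / 60.10 = 0.2196 mol
n(O2) = 0.7510 mol
n/ν → C3H7OH: 0.1098, O2: 0.08344; O2 is limiting.
n(H2O) = (8/9) × 0.7510 = 0.6676 mol
mass = 0.6676 × 18.02 = 12.03 g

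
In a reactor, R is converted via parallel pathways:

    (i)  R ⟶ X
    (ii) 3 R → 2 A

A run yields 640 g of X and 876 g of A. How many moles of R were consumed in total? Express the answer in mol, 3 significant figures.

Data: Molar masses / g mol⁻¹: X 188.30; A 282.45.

8.05 mol

n(X) = 640 / 188.30 = 3.399 mol
n(A) = 876 / 282.45 = 3.101 mol
n(R) via (i) = (1/1)×3.399 = 3.399 mol
n(R) via (ii) = (3/2)×3.101 = 4.652 mol
total n(R) = 3.399 + 4.652 = 8.051 mol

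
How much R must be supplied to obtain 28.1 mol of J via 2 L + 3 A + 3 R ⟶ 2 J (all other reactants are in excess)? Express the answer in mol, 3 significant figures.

42.2 mol

n(J) = 28.10 mol
n(R) = (3/2) × 28.10 = 42.15 mol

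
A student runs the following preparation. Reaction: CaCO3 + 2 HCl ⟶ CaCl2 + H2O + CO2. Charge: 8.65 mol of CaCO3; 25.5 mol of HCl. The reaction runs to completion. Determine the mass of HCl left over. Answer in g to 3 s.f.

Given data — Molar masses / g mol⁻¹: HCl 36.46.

n(CaCO3) = 8.650 mol
n(HCl) = 25.50 mol
n/ν for CaCO3 = 8.650/1 = 8.650
n/ν for HCl = 25.50/2 = 12.75
Smallest n/ν is CaCO3 → limiting reagent.
HCl consumed = (2/1) × 8.650 = 17.30 mol
HCl remaining = 25.50 − 17.30 = 8.200 mol
mass = 8.200 × 36.46 = 299.0 g

299 g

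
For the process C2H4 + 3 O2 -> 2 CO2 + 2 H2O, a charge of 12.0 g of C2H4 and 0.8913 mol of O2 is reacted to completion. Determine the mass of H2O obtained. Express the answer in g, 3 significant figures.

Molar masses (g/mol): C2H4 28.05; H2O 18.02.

n(C2H4) = 12.00 / 28.05 = 0.4278 mol
n(O2) = 0.8913 mol
n/ν for C2H4 = 0.4278/1 = 0.4278
n/ν for O2 = 0.8913/3 = 0.2971
Smallest n/ν is O2 → limiting reagent.
n(H2O) = (2/3) × 0.8913 = 0.5942 mol
mass = 0.5942 × 18.02 = 10.71 g

10.7 g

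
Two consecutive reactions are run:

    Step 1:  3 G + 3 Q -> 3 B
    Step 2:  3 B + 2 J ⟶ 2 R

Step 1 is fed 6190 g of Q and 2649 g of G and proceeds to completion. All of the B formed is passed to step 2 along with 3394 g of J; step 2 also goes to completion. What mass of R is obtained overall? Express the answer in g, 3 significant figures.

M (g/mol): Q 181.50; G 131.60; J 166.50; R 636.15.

8540 g

Step 1:
n(Q) = 6190 / 181.50 = 34.10 mol
n(G) = 2649 / 131.60 = 20.13 mol
n/ν for Q = 34.10/3 = 11.37
n/ν for G = 20.13/3 = 6.710
Smallest n/ν is G → limiting reagent.
n(B) produced = (3/3) × 20.13 = 20.13 mol
Step 2:
n(B) available = 20.13 mol
n(J) = 3394 / 166.50 = 20.38 mol
n/ν for B = 20.13/3 = 6.710
n/ν for J = 20.38/2 = 10.19
Smallest n/ν is B → limiting reagent.
n(R) = (2/3) × 20.13 = 13.42 mol
mass = 13.42 × 636.15 = 8537 g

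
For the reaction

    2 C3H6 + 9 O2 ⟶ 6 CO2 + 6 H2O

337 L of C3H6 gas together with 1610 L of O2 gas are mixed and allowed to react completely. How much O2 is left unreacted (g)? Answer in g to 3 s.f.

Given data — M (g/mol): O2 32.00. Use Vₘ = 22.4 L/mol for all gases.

n(C3H6) = 337.0 / 22.4 = 15.04 mol
n(O2) = 1610 / 22.4 = 71.88 mol
n/ν for C3H6 = 15.04/2 = 7.520
n/ν for O2 = 71.88/9 = 7.987
Smallest n/ν is C3H6 → limiting reagent.
O2 consumed = (9/2) × 15.04 = 67.68 mol
O2 remaining = 71.88 − 67.68 = 4.200 mol
mass = 4.200 × 32.00 = 134.4 g

134 g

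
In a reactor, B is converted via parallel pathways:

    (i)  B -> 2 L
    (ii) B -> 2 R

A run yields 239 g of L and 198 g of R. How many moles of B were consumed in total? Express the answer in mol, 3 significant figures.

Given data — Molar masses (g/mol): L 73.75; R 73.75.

2.96 mol

n(L) = 239 / 73.75 = 3.241 mol
n(R) = 198 / 73.75 = 2.685 mol
n(B) via (i) = (1/2)×3.241 = 1.621 mol
n(B) via (ii) = (1/2)×2.685 = 1.343 mol
total n(B) = 1.621 + 1.343 = 2.964 mol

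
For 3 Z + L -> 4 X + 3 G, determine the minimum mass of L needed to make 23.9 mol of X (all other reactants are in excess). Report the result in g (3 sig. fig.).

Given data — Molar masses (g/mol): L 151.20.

903 g

n(X) = 23.90 mol
n(L) = (1/4) × 23.90 = 5.975 mol
mass = 5.975 × 151.20 = 903.4 g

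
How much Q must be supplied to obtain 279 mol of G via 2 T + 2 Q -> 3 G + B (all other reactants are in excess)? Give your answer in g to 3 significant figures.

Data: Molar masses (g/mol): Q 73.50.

n(G) = 279.0 mol
n(Q) = (2/3) × 279.0 = 186.0 mol
mass = 186.0 × 73.50 = 13670 g

13700 g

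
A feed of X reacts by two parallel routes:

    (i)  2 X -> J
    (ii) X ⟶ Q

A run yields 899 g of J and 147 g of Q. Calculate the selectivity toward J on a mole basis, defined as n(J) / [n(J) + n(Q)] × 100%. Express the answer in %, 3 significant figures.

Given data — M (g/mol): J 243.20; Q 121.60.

75.4 %

n(J) = 899 / 243.20 = 3.697 mol
n(Q) = 147 / 121.60 = 1.209 mol
selectivity = 3.697/(3.697+1.209) × 100 = 75.36 %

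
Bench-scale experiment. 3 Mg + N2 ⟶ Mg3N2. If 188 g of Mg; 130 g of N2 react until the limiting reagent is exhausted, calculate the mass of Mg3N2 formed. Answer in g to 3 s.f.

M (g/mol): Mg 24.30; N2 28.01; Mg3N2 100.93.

260 g

n(Mg) = 188.0 / 24.30 = 7.737 mol
n(N2) = 130.0 / 28.01 = 4.641 mol
n/ν for Mg = 7.737/3 = 2.579
n/ν for N2 = 4.641/1 = 4.641
Smallest n/ν is Mg → limiting reagent.
n(Mg3N2) = (1/3) × 7.737 = 2.579 mol
mass = 2.579 × 100.93 = 260.3 g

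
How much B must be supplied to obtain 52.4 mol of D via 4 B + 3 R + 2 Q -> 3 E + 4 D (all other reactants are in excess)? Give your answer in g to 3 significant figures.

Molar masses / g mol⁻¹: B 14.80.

n(D) = 52.40 mol
n(B) = (4/4) × 52.40 = 52.40 mol
mass = 52.40 × 14.80 = 775.5 g

776 g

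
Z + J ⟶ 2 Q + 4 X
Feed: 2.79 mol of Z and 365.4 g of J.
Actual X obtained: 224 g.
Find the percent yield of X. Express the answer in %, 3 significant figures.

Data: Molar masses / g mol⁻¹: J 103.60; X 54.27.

n(Z) = 2.790 mol
n(J) = 365.4 / 103.60 = 3.527 mol
n/ν for Z = 2.790/1 = 2.790
n/ν for J = 3.527/1 = 3.527
Smallest n/ν is Z → limiting reagent.
theoretical n(X) = (4/1) × 2.790 = 11.16 mol → 605.7 g
% yield = 224 / 605.7 × 100 = 36.98 %

37.0 %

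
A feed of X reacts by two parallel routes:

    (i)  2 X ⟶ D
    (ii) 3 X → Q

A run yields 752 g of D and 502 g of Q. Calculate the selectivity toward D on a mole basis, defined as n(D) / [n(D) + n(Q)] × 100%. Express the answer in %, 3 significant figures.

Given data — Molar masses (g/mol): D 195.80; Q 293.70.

n(D) = 752 / 195.80 = 3.841 mol
n(Q) = 502 / 293.70 = 1.709 mol
selectivity = 3.841/(3.841+1.709) × 100 = 69.21 %

69.2 %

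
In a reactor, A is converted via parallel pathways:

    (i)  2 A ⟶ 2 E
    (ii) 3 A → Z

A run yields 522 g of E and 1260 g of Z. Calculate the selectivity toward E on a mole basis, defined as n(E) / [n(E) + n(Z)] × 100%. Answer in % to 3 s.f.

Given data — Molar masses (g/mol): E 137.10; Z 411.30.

n(E) = 522 / 137.10 = 3.807 mol
n(Z) = 1260 / 411.30 = 3.063 mol
selectivity = 3.807/(3.807+3.063) × 100 = 55.41 %

55.4 %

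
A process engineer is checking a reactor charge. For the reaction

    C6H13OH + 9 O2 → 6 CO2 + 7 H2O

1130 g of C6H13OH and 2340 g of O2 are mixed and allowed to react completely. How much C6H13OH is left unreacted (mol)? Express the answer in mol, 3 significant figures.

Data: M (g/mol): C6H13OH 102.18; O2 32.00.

n(C6H13OH) = 1130 / 102.18 = 11.06 mol
n(O2) = 2340 / 32.00 = 73.13 mol
n/ν for C6H13OH = 11.06/1 = 11.06
n/ν for O2 = 73.13/9 = 8.126
Smallest n/ν is O2 → limiting reagent.
C6H13OH consumed = (1/9) × 73.13 = 8.126 mol
C6H13OH remaining = 11.06 − 8.126 = 2.934 mol

2.93 mol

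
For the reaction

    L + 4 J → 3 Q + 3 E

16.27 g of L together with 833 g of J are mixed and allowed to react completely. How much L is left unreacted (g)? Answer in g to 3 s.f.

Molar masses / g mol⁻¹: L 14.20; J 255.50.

n(L) = 16.27 / 14.20 = 1.146 mol
n(J) = 833.0 / 255.50 = 3.260 mol
n/ν → L: 1.146, J: 0.8150; J is limiting.
L consumed = (1/4) × 3.260 = 0.8150 mol
L remaining = 1.146 − 0.8150 = 0.3310 mol
mass = 0.3310 × 14.20 = 4.700 g

4.70 g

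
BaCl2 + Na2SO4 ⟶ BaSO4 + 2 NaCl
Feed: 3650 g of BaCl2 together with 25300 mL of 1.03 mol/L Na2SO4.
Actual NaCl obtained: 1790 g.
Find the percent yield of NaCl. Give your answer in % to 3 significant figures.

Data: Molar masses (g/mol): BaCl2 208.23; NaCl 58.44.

87.4 %

n(BaCl2) = 3650 / 208.23 = 17.53 mol
n(Na2SO4) = 1.03 × 25300/1000 = 26.06 mol
n/ν → BaCl2: 17.53, Na2SO4: 26.06; BaCl2 is limiting.
theoretical n(NaCl) = (2/1) × 17.53 = 35.06 mol → 2049 g
% yield = 1790 / 2049 × 100 = 87.36 %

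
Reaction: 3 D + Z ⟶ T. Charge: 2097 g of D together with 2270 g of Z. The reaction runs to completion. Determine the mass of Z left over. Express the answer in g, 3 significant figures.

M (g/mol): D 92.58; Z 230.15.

n(D) = 2097 / 92.58 = 22.65 mol
n(Z) = 2270 / 230.15 = 9.863 mol
n/ν for D = 22.65/3 = 7.550
n/ν for Z = 9.863/1 = 9.863
Smallest n/ν is D → limiting reagent.
Z consumed = (1/3) × 22.65 = 7.550 mol
Z remaining = 9.863 − 7.550 = 2.313 mol
mass = 2.313 × 230.15 = 532.3 g

532 g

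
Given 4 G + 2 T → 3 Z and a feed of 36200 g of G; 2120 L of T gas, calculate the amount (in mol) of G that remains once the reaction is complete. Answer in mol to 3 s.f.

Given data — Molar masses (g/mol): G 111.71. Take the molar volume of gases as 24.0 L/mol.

147 mol

n(G) = 36200 / 111.71 = 324.1 mol
n(T) = 2120 / 24.0 = 88.33 mol
n/ν for G = 324.1/4 = 81.03
n/ν for T = 88.33/2 = 44.17
Smallest n/ν is T → limiting reagent.
G consumed = (4/2) × 88.33 = 176.7 mol
G remaining = 324.1 − 176.7 = 147.4 mol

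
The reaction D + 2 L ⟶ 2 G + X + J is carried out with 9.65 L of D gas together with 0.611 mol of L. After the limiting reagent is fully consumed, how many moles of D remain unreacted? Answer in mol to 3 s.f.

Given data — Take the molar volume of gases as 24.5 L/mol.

n(D) = 9.650 / 24.5 = 0.3939 mol
n(L) = 0.6110 mol
n/ν for D = 0.3939/1 = 0.3939
n/ν for L = 0.6110/2 = 0.3055
Smallest n/ν is L → limiting reagent.
D consumed = (1/2) × 0.6110 = 0.3055 mol
D remaining = 0.3939 − 0.3055 = 0.08840 mol

0.0884 mol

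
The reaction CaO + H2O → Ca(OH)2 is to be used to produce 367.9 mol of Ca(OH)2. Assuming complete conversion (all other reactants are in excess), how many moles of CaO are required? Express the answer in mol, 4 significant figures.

367.9 mol

n(Ca(OH)2) = 367.9 mol
n(CaO) = (1/1) × 367.9 = 367.9 mol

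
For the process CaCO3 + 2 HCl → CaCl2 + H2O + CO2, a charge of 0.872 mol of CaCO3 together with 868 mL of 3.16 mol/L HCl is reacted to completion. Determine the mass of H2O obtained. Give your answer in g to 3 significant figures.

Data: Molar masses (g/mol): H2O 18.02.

15.7 g

n(CaCO3) = 0.8720 mol
n(HCl) = 3.16 × 868.0/1000 = 2.743 mol
n/ν for CaCO3 = 0.8720/1 = 0.8720
n/ν for HCl = 2.743/2 = 1.372
Smallest n/ν is CaCO3 → limiting reagent.
n(H2O) = (1/1) × 0.8720 = 0.8720 mol
mass = 0.8720 × 18.02 = 15.71 g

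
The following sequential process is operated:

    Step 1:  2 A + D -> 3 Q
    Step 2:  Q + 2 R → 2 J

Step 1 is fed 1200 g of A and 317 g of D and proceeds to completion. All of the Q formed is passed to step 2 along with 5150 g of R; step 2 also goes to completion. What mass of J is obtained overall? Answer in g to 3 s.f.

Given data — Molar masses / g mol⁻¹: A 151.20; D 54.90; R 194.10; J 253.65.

Step 1:
n(A) = 1200 / 151.20 = 7.937 mol
n(D) = 317.0 / 54.90 = 5.774 mol
n/ν → A: 3.969, D: 5.774; A is limiting.
n(Q) produced = (3/2) × 7.937 = 11.91 mol
Step 2:
n(Q) available = 11.91 mol
n(R) = 5150 / 194.10 = 26.53 mol
n/ν → Q: 11.91, R: 13.27; Q is limiting.
n(J) = (2/1) × 11.91 = 23.82 mol
mass = 23.82 × 253.65 = 6042 g

6040 g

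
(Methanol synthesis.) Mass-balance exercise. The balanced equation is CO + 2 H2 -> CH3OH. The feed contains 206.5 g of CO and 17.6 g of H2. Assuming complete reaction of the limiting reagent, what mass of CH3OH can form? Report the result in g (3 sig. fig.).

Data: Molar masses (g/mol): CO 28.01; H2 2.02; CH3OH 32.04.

140 g

n(CO) = 206.5 / 28.01 = 7.372 mol
n(H2) = 17.60 / 2.02 = 8.713 mol
n/ν for CO = 7.372/1 = 7.372
n/ν for H2 = 8.713/2 = 4.357
Smallest n/ν is H2 → limiting reagent.
n(CH3OH) = (1/2) × 8.713 = 4.357 mol
mass = 4.357 × 32.04 = 139.6 g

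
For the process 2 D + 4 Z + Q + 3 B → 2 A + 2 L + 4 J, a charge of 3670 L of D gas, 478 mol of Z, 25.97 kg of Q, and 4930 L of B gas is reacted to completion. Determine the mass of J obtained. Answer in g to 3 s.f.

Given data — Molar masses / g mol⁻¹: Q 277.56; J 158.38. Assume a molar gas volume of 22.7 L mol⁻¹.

n(D) = 3670 / 22.7 = 161.7 mol
n(Z) = 478.0 mol
n(Q) = 25.97×1000 / 277.56 = 93.57 mol
n(B) = 4930 / 22.7 = 217.2 mol
n/ν for D = 161.7/2 = 80.85
n/ν for Z = 478.0/4 = 119.5
n/ν for Q = 93.57/1 = 93.57
n/ν for B = 217.2/3 = 72.40
Smallest n/ν is B → limiting reagent.
n(J) = (4/3) × 217.2 = 289.6 mol
mass = 289.6 × 158.38 = 45870 g

45900 g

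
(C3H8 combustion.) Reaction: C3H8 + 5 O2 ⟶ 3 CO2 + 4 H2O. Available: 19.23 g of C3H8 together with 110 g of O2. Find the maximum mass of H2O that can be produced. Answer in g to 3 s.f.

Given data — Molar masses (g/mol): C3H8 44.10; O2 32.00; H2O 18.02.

31.4 g

n(C3H8) = 19.23 / 44.10 = 0.4361 mol
n(O2) = 110.0 / 32.00 = 3.438 mol
n/ν for C3H8 = 0.4361/1 = 0.4361
n/ν for O2 = 3.438/5 = 0.6876
Smallest n/ν is C3H8 → limiting reagent.
n(H2O) = (4/1) × 0.4361 = 1.744 mol
mass = 1.744 × 18.02 = 31.43 g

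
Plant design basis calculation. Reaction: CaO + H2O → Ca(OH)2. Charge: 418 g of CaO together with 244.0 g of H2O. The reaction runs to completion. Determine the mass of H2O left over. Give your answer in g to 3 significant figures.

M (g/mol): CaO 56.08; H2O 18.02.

n(CaO) = 418.0 / 56.08 = 7.454 mol
n(H2O) = 244.0 / 18.02 = 13.54 mol
n/ν for CaO = 7.454/1 = 7.454
n/ν for H2O = 13.54/1 = 13.54
Smallest n/ν is CaO → limiting reagent.
H2O consumed = (1/1) × 7.454 = 7.454 mol
H2O remaining = 13.54 − 7.454 = 6.086 mol
mass = 6.086 × 18.02 = 109.7 g

110 g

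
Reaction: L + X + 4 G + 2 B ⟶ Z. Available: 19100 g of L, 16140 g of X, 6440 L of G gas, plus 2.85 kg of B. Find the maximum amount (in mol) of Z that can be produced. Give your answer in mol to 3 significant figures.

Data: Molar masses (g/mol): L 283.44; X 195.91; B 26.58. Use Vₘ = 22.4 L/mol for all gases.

n(L) = 19100 / 283.44 = 67.39 mol
n(X) = 16140 / 195.91 = 82.38 mol
n(G) = 6440 / 22.4 = 287.5 mol
n(B) = 2.850×1000 / 26.58 = 107.2 mol
n/ν for L = 67.39/1 = 67.39
n/ν for X = 82.38/1 = 82.38
n/ν for G = 287.5/4 = 71.88
n/ν for B = 107.2/2 = 53.60
Smallest n/ν is B → limiting reagent.
n(Z) = (1/2) × 107.2 = 53.60 mol

53.6 mol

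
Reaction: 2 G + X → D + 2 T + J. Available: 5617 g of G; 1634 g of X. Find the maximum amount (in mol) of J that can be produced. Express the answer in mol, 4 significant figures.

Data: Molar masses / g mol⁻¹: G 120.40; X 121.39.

13.46 mol

n(G) = 5617 / 120.40 = 46.65 mol
n(X) = 1634 / 121.39 = 13.46 mol
n/ν for G = 46.65/2 = 23.33
n/ν for X = 13.46/1 = 13.46
Smallest n/ν is X → limiting reagent.
n(J) = (1/1) × 13.46 = 13.46 mol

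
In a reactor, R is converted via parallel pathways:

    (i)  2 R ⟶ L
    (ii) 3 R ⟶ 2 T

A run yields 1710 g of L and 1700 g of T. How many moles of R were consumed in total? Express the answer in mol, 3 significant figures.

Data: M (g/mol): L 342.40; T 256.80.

19.9 mol

n(L) = 1710 / 342.40 = 4.994 mol
n(T) = 1700 / 256.80 = 6.620 mol
n(R) via (i) = (2/1)×4.994 = 9.988 mol
n(R) via (ii) = (3/2)×6.620 = 9.930 mol
total n(R) = 9.988 + 9.930 = 19.92 mol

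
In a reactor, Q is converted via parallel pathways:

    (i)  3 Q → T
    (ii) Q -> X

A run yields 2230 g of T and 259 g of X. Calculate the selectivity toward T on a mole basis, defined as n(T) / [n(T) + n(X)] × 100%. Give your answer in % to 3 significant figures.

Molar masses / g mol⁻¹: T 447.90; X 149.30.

74.2 %

n(T) = 2230 / 447.90 = 4.979 mol
n(X) = 259 / 149.30 = 1.735 mol
selectivity = 4.979/(4.979+1.735) × 100 = 74.16 %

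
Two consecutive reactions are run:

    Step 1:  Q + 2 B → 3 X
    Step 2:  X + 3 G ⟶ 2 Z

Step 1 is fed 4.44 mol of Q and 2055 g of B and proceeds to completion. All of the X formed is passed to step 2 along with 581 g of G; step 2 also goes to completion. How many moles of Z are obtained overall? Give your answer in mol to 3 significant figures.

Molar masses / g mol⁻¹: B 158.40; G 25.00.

Step 1:
n(Q) = 4.440 mol
n(B) = 2055 / 158.40 = 12.97 mol
n/ν → Q: 4.440, B: 6.485; Q is limiting.
n(X) produced = (3/1) × 4.440 = 13.32 mol
Step 2:
n(X) available = 13.32 mol
n(G) = 581.0 / 25.00 = 23.24 mol
n/ν → X: 13.32, G: 7.747; G is limiting.
n(Z) = (2/3) × 23.24 = 15.49 mol

15.5 mol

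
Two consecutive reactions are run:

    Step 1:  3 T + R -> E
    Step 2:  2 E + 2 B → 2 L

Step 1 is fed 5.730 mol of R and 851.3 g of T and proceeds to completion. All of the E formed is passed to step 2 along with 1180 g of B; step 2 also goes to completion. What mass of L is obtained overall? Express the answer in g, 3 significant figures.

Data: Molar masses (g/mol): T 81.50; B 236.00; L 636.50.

Step 1:
n(R) = 5.730 mol
n(T) = 851.3 / 81.50 = 10.45 mol
n/ν for R = 5.730/1 = 5.730
n/ν for T = 10.45/3 = 3.483
Smallest n/ν is T → limiting reagent.
n(E) produced = (1/3) × 10.45 = 3.483 mol
Step 2:
n(E) available = 3.483 mol
n(B) = 1180 / 236.00 = 5.000 mol
n/ν for E = 3.483/2 = 1.742
n/ν for B = 5.000/2 = 2.500
Smallest n/ν is E → limiting reagent.
n(L) = (2/2) × 3.483 = 3.483 mol
mass = 3.483 × 636.50 = 2217 g

2220 g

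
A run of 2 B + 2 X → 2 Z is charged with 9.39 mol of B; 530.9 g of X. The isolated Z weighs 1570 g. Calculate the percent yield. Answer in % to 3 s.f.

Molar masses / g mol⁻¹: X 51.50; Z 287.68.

58.1 %

n(B) = 9.390 mol
n(X) = 530.9 / 51.50 = 10.31 mol
n/ν → B: 4.695, X: 5.155; B is limiting.
theoretical n(Z) = (2/2) × 9.390 = 9.390 mol → 2701 g
% yield = 1570 / 2701 × 100 = 58.13 %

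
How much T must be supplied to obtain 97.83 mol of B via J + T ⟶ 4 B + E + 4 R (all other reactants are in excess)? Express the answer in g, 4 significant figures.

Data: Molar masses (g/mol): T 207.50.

5075 g

n(B) = 97.83 mol
n(T) = (1/4) × 97.83 = 24.46 mol
mass = 24.46 × 207.50 = 5075 g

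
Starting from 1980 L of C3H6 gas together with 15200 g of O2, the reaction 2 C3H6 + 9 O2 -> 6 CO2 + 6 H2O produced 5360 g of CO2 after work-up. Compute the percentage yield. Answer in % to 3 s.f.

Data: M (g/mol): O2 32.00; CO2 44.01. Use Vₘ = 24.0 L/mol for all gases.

n(C3H6) = 1980 / 24.0 = 82.50 mol
n(O2) = 15200 / 32.00 = 475.0 mol
n/ν for C3H6 = 82.50/2 = 41.25
n/ν for O2 = 475.0/9 = 52.78
Smallest n/ν is C3H6 → limiting reagent.
theoretical n(CO2) = (6/2) × 82.50 = 247.5 mol → 10890 g
% yield = 5360 / 10890 × 100 = 49.22 %

49.2 %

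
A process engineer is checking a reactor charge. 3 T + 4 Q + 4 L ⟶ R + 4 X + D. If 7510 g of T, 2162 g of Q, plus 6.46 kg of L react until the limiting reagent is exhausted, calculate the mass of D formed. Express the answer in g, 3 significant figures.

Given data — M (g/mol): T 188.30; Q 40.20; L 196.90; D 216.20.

1770 g

n(T) = 7510 / 188.30 = 39.88 mol
n(Q) = 2162 / 40.20 = 53.78 mol
n(L) = 6.460×1000 / 196.90 = 32.81 mol
n/ν for T = 39.88/3 = 13.29
n/ν for Q = 53.78/4 = 13.45
n/ν for L = 32.81/4 = 8.203
Smallest n/ν is L → limiting reagent.
n(D) = (1/4) × 32.81 = 8.203 mol
mass = 8.203 × 216.20 = 1773 g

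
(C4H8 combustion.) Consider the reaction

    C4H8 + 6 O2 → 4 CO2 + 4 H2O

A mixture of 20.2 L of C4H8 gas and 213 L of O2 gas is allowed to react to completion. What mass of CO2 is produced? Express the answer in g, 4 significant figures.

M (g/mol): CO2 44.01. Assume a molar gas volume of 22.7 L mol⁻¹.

156.7 g

n(C4H8) = 20.20 / 22.7 = 0.8899 mol
n(O2) = 213.0 / 22.7 = 9.383 mol
n/ν for C4H8 = 0.8899/1 = 0.8899
n/ν for O2 = 9.383/6 = 1.564
Smallest n/ν is C4H8 → limiting reagent.
n(CO2) = (4/1) × 0.8899 = 3.560 mol
mass = 3.560 × 44.01 = 156.7 g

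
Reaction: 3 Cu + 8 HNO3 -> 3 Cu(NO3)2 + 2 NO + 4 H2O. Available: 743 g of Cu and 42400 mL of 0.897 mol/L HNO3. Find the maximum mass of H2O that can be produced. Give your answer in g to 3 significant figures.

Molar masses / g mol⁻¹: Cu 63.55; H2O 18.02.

n(Cu) = 743.0 / 63.55 = 11.69 mol
n(HNO3) = 0.897 × 42400/1000 = 38.03 mol
n/ν for Cu = 11.69/3 = 3.897
n/ν for HNO3 = 38.03/8 = 4.754
Smallest n/ν is Cu → limiting reagent.
n(H2O) = (4/3) × 11.69 = 15.59 mol
mass = 15.59 × 18.02 = 280.9 g

281 g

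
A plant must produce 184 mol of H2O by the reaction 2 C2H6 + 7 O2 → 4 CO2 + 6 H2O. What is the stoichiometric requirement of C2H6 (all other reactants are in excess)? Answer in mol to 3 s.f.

n(H2O) = 184.0 mol
n(C2H6) = (2/6) × 184.0 = 61.33 mol

61.3 mol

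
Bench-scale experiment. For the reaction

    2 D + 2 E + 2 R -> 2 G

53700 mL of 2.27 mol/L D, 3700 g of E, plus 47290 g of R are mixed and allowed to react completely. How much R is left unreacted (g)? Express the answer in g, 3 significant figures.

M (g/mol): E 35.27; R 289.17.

17000 g

n(D) = 2.27 × 53700/1000 = 121.9 mol
n(E) = 3700 / 35.27 = 104.9 mol
n(R) = 47290 / 289.17 = 163.5 mol
n/ν for D = 121.9/2 = 60.95
n/ν for E = 104.9/2 = 52.45
n/ν for R = 163.5/2 = 81.75
Smallest n/ν is E → limiting reagent.
R consumed = (2/2) × 104.9 = 104.9 mol
R remaining = 163.5 − 104.9 = 58.60 mol
mass = 58.60 × 289.17 = 16950 g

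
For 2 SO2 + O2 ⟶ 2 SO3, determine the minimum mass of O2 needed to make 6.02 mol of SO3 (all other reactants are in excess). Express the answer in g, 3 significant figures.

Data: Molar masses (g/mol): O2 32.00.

n(SO3) = 6.020 mol
n(O2) = (1/2) × 6.020 = 3.010 mol
mass = 3.010 × 32.00 = 96.32 g

96.3 g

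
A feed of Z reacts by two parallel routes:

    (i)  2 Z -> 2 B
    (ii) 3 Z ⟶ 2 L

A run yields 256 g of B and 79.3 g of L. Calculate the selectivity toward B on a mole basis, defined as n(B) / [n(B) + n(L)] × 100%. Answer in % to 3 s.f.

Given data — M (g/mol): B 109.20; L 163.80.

n(B) = 256 / 109.20 = 2.344 mol
n(L) = 79.3 / 163.80 = 0.4841 mol
selectivity = 2.344/(2.344+0.4841) × 100 = 82.88 %

82.9 %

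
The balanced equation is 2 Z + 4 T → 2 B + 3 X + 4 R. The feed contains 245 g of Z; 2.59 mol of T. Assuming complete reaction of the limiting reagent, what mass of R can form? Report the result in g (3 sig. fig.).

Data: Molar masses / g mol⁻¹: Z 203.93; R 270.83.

651 g

n(Z) = 245.0 / 203.93 = 1.201 mol
n(T) = 2.590 mol
n/ν → Z: 0.6005, T: 0.6475; Z is limiting.
n(R) = (4/2) × 1.201 = 2.402 mol
mass = 2.402 × 270.83 = 650.5 g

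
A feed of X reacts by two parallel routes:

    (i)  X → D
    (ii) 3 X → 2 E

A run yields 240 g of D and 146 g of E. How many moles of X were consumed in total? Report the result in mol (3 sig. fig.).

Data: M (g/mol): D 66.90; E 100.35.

5.77 mol

n(D) = 240 / 66.90 = 3.587 mol
n(E) = 146 / 100.35 = 1.455 mol
n(X) via (i) = (1/1)×3.587 = 3.587 mol
n(X) via (ii) = (3/2)×1.455 = 2.183 mol
total n(X) = 3.587 + 2.183 = 5.770 mol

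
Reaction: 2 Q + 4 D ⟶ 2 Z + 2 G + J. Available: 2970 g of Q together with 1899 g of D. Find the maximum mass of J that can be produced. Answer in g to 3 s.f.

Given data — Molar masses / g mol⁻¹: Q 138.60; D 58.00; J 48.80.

399 g

n(Q) = 2970 / 138.60 = 21.43 mol
n(D) = 1899 / 58.00 = 32.74 mol
n/ν for Q = 21.43/2 = 10.72
n/ν for D = 32.74/4 = 8.185
Smallest n/ν is D → limiting reagent.
n(J) = (1/4) × 32.74 = 8.185 mol
mass = 8.185 × 48.80 = 399.4 g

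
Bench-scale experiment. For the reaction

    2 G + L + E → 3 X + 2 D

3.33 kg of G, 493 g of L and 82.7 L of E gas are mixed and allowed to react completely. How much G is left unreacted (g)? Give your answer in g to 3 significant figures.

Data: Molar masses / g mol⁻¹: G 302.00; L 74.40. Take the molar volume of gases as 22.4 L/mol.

n(G) = 3.330×1000 / 302.00 = 11.03 mol
n(L) = 493.0 / 74.40 = 6.626 mol
n(E) = 82.70 / 22.4 = 3.692 mol
n/ν for G = 11.03/2 = 5.515
n/ν for L = 6.626/1 = 6.626
n/ν for E = 3.692/1 = 3.692
Smallest n/ν is E → limiting reagent.
G consumed = (2/1) × 3.692 = 7.384 mol
G remaining = 11.03 − 7.384 = 3.646 mol
mass = 3.646 × 302.00 = 1101 g

1100 g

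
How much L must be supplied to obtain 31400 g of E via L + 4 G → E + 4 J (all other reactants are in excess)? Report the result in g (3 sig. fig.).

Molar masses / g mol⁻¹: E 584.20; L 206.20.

n(E) = 31400 / 584.20 = 53.75 mol
n(L) = (1/1) × 53.75 = 53.75 mol
mass = 53.75 × 206.20 = 11080 g

11100 g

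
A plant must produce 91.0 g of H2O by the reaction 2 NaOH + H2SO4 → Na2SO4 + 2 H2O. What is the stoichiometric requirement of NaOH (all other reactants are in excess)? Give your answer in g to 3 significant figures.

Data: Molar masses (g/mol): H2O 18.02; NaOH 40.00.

n(H2O) = 91.0 / 18.02 = 5.050 mol
n(NaOH) = (2/2) × 5.050 = 5.050 mol
mass = 5.050 × 40.00 = 202.0 g

202 g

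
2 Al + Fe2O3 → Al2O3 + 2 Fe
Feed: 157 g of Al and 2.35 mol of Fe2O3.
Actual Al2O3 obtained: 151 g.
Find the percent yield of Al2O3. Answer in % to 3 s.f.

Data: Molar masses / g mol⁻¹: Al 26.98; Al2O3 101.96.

63.0 %

n(Al) = 157.0 / 26.98 = 5.819 mol
n(Fe2O3) = 2.350 mol
n/ν for Al = 5.819/2 = 2.910
n/ν for Fe2O3 = 2.350/1 = 2.350
Smallest n/ν is Fe2O3 → limiting reagent.
theoretical n(Al2O3) = (1/1) × 2.350 = 2.350 mol → 239.6 g
% yield = 151 / 239.6 × 100 = 63.02 %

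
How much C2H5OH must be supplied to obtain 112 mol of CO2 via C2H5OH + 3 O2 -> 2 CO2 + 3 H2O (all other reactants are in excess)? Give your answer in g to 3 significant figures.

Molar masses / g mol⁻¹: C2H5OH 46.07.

n(CO2) = 112.0 mol
n(C2H5OH) = (1/2) × 112.0 = 56.00 mol
mass = 56.00 × 46.07 = 2580 g

2580 g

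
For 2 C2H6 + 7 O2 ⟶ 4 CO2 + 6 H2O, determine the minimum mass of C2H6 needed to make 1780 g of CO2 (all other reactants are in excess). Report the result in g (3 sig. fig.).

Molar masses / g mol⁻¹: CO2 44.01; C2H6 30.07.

n(CO2) = 1780 / 44.01 = 40.45 mol
n(C2H6) = (2/4) × 40.45 = 20.23 mol
mass = 20.23 × 30.07 = 608.3 g

608 g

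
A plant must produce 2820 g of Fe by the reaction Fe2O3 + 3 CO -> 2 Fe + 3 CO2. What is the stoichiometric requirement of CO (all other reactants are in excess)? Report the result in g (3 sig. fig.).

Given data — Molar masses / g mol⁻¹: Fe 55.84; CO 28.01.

2120 g

n(Fe) = 2820 / 55.84 = 50.50 mol
n(CO) = (3/2) × 50.50 = 75.75 mol
mass = 75.75 × 28.01 = 2122 g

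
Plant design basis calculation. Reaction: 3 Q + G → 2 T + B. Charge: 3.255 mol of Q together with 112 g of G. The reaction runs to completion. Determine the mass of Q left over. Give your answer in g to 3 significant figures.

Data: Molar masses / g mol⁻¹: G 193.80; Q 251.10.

n(Q) = 3.255 mol
n(G) = 112.0 / 193.80 = 0.5779 mol
n/ν → Q: 1.085, G: 0.5779; G is limiting.
Q consumed = (3/1) × 0.5779 = 1.734 mol
Q remaining = 3.255 − 1.734 = 1.521 mol
mass = 1.521 × 251.10 = 381.9 g

382 g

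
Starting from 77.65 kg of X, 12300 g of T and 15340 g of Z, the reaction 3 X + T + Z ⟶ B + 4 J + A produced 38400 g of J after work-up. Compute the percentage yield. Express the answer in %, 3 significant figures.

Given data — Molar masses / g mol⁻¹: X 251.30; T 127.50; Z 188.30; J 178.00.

66.2 %

n(X) = 77.65×1000 / 251.30 = 309.0 mol
n(T) = 12300 / 127.50 = 96.47 mol
n(Z) = 15340 / 188.30 = 81.47 mol
n/ν for X = 309.0/3 = 103.0
n/ν for T = 96.47/1 = 96.47
n/ν for Z = 81.47/1 = 81.47
Smallest n/ν is Z → limiting reagent.
theoretical n(J) = (4/1) × 81.47 = 325.9 mol → 58010 g
% yield = 38400 / 58010 × 100 = 66.20 %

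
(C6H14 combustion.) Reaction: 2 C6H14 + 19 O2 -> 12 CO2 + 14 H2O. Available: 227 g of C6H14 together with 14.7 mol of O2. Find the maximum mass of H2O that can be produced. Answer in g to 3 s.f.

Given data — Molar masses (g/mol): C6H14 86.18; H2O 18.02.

n(C6H14) = 227.0 / 86.18 = 2.634 mol
n(O2) = 14.70 mol
n/ν for C6H14 = 2.634/2 = 1.317
n/ν for O2 = 14.70/19 = 0.7737
Smallest n/ν is O2 → limiting reagent.
n(H2O) = (14/19) × 14.70 = 10.83 mol
mass = 10.83 × 18.02 = 195.2 g

195 g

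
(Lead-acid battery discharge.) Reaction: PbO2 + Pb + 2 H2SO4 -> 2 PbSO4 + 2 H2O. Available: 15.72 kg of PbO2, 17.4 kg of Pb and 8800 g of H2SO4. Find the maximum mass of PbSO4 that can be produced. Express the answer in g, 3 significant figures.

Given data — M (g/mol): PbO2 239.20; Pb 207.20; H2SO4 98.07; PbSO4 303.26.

n(PbO2) = 15.72×1000 / 239.20 = 65.72 mol
n(Pb) = 17.40×1000 / 207.20 = 83.98 mol
n(H2SO4) = 8800 / 98.07 = 89.73 mol
n/ν for PbO2 = 65.72/1 = 65.72
n/ν for Pb = 83.98/1 = 83.98
n/ν for H2SO4 = 89.73/2 = 44.87
Smallest n/ν is H2SO4 → limiting reagent.
n(PbSO4) = (2/2) × 89.73 = 89.73 mol
mass = 89.73 × 303.26 = 27210 g

27200 g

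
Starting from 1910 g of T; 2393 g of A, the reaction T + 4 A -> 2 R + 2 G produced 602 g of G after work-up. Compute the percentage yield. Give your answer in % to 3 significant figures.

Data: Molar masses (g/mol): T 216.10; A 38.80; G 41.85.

n(T) = 1910 / 216.10 = 8.839 mol
n(A) = 2393 / 38.80 = 61.68 mol
n/ν → T: 8.839, A: 15.42; T is limiting.
theoretical n(G) = (2/1) × 8.839 = 17.68 mol → 739.9 g
% yield = 602 / 739.9 × 100 = 81.36 %

81.4 %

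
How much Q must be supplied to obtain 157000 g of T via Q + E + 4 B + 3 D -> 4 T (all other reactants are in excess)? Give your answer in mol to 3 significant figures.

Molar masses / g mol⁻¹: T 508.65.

77.2 mol

n(T) = 157000 / 508.65 = 308.7 mol
n(Q) = (1/4) × 308.7 = 77.18 mol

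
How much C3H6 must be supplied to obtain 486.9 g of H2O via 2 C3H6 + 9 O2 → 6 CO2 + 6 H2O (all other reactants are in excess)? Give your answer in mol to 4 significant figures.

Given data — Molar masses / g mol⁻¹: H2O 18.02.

9.007 mol

n(H2O) = 486.9 / 18.02 = 27.02 mol
n(C3H6) = (2/6) × 27.02 = 9.007 mol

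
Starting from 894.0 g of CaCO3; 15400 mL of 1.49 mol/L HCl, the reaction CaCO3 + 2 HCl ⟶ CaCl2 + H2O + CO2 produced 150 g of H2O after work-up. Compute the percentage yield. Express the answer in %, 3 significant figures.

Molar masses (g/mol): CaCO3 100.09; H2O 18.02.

93.2 %

n(CaCO3) = 894.0 / 100.09 = 8.932 mol
n(HCl) = 1.49 × 15400/1000 = 22.95 mol
n/ν → CaCO3: 8.932, HCl: 11.48; CaCO3 is limiting.
theoretical n(H2O) = (1/1) × 8.932 = 8.932 mol → 161.0 g
% yield = 150 / 161.0 × 100 = 93.17 %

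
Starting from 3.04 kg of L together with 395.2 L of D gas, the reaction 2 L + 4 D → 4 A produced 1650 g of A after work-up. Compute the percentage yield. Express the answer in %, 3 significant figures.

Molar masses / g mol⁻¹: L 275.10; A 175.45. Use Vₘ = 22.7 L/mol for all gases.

54.0 %

n(L) = 3.040×1000 / 275.10 = 11.05 mol
n(D) = 395.2 / 22.7 = 17.41 mol
n/ν for L = 11.05/2 = 5.525
n/ν for D = 17.41/4 = 4.353
Smallest n/ν is D → limiting reagent.
theoretical n(A) = (4/4) × 17.41 = 17.41 mol → 3055 g
% yield = 1650 / 3055 × 100 = 54.01 %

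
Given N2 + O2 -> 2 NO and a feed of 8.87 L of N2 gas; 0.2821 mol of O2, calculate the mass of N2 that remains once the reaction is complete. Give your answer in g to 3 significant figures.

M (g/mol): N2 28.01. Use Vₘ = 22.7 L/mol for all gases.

3.04 g

n(N2) = 8.870 / 22.7 = 0.3907 mol
n(O2) = 0.2821 mol
n/ν → N2: 0.3907, O2: 0.2821; O2 is limiting.
N2 consumed = (1/1) × 0.2821 = 0.2821 mol
N2 remaining = 0.3907 − 0.2821 = 0.1086 mol
mass = 0.1086 × 28.01 = 3.042 g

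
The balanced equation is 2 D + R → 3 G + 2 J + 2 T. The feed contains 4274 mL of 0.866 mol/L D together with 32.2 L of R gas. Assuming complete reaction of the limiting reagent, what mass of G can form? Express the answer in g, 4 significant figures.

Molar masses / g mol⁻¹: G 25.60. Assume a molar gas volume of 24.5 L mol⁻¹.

n(D) = 0.866 × 4274/1000 = 3.701 mol
n(R) = 32.20 / 24.5 = 1.314 mol
n/ν → D: 1.851, R: 1.314; R is limiting.
n(G) = (3/1) × 1.314 = 3.942 mol
mass = 3.942 × 25.60 = 100.9 g

100.9 g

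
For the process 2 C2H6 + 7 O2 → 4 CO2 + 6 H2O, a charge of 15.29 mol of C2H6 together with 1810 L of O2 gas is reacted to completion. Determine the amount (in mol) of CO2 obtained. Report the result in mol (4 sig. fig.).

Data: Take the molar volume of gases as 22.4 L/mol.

n(C2H6) = 15.29 mol
n(O2) = 1810 / 22.4 = 80.80 mol
n/ν for C2H6 = 15.29/2 = 7.645
n/ν for O2 = 80.80/7 = 11.54
Smallest n/ν is C2H6 → limiting reagent.
n(CO2) = (4/2) × 15.29 = 30.58 mol

30.58 mol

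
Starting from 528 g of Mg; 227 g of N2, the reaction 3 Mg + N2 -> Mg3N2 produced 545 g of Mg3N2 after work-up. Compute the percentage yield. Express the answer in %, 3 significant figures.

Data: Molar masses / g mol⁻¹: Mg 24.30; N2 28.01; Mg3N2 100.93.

n(Mg) = 528.0 / 24.30 = 21.73 mol
n(N2) = 227.0 / 28.01 = 8.104 mol
n/ν → Mg: 7.243, N2: 8.104; Mg is limiting.
theoretical n(Mg3N2) = (1/3) × 21.73 = 7.243 mol → 731.0 g
% yield = 545 / 731.0 × 100 = 74.56 %

74.6 %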